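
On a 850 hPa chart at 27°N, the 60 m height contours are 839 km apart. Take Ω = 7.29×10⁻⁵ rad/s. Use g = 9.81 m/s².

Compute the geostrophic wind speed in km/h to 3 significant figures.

Coriolis parameter at 27°N:
f = 2Ω sin φ = 2 × 7.29×10⁻⁵ × sin 27° = 6.62×10⁻⁵ s⁻¹
Height gradient: |∂Z/∂n| = 60 m / 839000 m = 7.15×10⁻⁵
On a pressure surface, geostrophic balance gives V_g = (g/f)|∂Z/∂n|:
V_g = 9.81 × 7.15×10⁻⁵ / 6.62×10⁻⁵ = 10.6 m/s
Converting: 10.6 m/s × 3.6 = 38.2 km/h

38.2 km/h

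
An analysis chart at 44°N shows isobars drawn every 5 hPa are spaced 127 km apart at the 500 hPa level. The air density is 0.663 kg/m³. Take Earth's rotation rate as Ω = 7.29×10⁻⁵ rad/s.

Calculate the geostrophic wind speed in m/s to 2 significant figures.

59 m/s

Coriolis parameter at 44°N:
f = 2Ω sin φ = 2 × 7.29×10⁻⁵ × sin 44° = 1.01×10⁻⁴ s⁻¹
Pressure gradient: |∂P/∂n| = 500 Pa / 127000 m = 3.94×10⁻³ Pa/m
Geostrophic balance (pressure-gradient force = Coriolis force):
V_g = (1/(fρ)) |∂P/∂n| = 3.94×10⁻³ / (1.01×10⁻⁴ × 0.663) = 58.6 m/s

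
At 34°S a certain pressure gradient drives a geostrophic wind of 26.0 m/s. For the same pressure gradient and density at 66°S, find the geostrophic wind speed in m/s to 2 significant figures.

16 m/s

With the same pressure gradient and density, V_g ∝ 1/f ∝ 1/sin φ.
V₂ = V₁ · sin φ₁ / sin φ₂ = 26.0 × sin 34° / sin 66°
V₂ = 26.0 × 0.5592/0.9135 = 16 m/s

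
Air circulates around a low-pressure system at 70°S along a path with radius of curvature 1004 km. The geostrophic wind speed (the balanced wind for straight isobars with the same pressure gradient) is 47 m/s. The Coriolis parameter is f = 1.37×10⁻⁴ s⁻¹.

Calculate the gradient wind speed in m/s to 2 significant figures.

Around a low, centrifugal force acts outward with Coriolis, so pressure-gradient force balances both:
(1/ρ)|∂P/∂n| = fV + V²/R  →  V² + fR·V − fR·V_g = 0
With fR = 1.37×10⁻⁴ × 1004×10³ m = 138 m/s:
V = [−fR + √((fR)² + 4 fR V_g)]/2 = [−138 + √(138² + 4×138×47)]/2 = 37 m/s
Subgeostrophic (V < V_g = 47 m/s), as expected around a low.

37 m/s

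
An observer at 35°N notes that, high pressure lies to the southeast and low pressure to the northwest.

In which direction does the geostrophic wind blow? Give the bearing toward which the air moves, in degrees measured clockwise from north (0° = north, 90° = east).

045°

The pressure-gradient force points toward the northwest (bearing 315°).
Geostrophic balance: in the Northern Hemisphere the Coriolis force deflects motion to the right, so the geostrophic wind blows 90° to the right of the pressure-gradient force (low pressure on the left).
Rotating 315° by 90° clockwise gives 045° — the wind blows toward the northeast.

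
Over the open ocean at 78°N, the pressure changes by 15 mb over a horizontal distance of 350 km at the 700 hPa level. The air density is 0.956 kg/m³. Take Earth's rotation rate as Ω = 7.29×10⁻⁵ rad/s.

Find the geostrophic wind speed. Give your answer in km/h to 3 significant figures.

Coriolis parameter at 78°N:
f = 2Ω sin φ = 2 × 7.29×10⁻⁵ × sin 78° = 1.43×10⁻⁴ s⁻¹
Pressure gradient: |∂P/∂n| = 1500 Pa / 350000 m = 4.29×10⁻³ Pa/m
Geostrophic balance (pressure-gradient force = Coriolis force):
V_g = (1/(fρ)) |∂P/∂n| = 4.29×10⁻³ / (1.43×10⁻⁴ × 0.956) = 31.4 m/s
Converting: 31.4 m/s × 3.6 = 113 km/h

113 km/h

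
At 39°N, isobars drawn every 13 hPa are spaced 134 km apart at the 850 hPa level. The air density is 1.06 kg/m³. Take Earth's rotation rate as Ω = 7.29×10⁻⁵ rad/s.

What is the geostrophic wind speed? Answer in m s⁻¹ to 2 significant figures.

Coriolis parameter at 39°N:
f = 2Ω sin φ = 2 × 7.29×10⁻⁵ × sin 39° = 9.18×10⁻⁵ s⁻¹
Pressure gradient: |∂P/∂n| = 1300 Pa / 134000 m = 9.70×10⁻³ Pa/m
Geostrophic balance (pressure-gradient force = Coriolis force):
V_g = (1/(fρ)) |∂P/∂n| = 9.70×10⁻³ / (9.18×10⁻⁵ × 1.06) = 99.7 m/s

100 m s⁻¹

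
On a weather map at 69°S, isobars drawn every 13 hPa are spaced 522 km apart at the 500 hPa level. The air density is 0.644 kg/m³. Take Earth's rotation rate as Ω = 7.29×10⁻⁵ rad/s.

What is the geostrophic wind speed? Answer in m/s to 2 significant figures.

28 m/s

Coriolis parameter at 69°S:
f = 2Ω sin φ = 2 × 7.29×10⁻⁵ × sin 69° = 1.36×10⁻⁴ s⁻¹
Pressure gradient: |∂P/∂n| = 1300 Pa / 522000 m = 2.49×10⁻³ Pa/m
Geostrophic balance (pressure-gradient force = Coriolis force):
V_g = (1/(fρ)) |∂P/∂n| = 2.49×10⁻³ / (1.36×10⁻⁴ × 0.644) = 28.4 m/s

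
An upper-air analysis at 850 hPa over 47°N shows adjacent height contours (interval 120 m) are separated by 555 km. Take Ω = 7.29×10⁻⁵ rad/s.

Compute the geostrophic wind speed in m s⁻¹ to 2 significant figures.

Coriolis parameter at 47°N:
f = 2Ω sin φ = 2 × 7.29×10⁻⁵ × sin 47° = 1.07×10⁻⁴ s⁻¹
Height gradient: |∂Z/∂n| = 120 m / 555000 m = 2.16×10⁻⁴
On a pressure surface, geostrophic balance gives V_g = (g/f)|∂Z/∂n|:
V_g = 9.81 × 2.16×10⁻⁴ / 1.07×10⁻⁴ = 19.9 m/s

20 m s⁻¹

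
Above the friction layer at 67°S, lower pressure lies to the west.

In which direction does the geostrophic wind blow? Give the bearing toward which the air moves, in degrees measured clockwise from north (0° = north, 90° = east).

The pressure-gradient force points toward the west (bearing 270°).
Geostrophic balance: in the Southern Hemisphere the Coriolis force deflects motion to the left, so the geostrophic wind blows 90° to the left of the pressure-gradient force (low pressure on the right).
Rotating 270° by 90° counterclockwise gives 180° — the wind blows toward the south.

180°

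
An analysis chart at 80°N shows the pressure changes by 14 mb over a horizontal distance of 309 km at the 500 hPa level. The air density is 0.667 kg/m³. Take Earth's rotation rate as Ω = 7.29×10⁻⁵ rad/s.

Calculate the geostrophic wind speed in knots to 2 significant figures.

92 knots

Coriolis parameter at 80°N:
f = 2Ω sin φ = 2 × 7.29×10⁻⁵ × sin 80° = 1.44×10⁻⁴ s⁻¹
Pressure gradient: |∂P/∂n| = 1400 Pa / 309000 m = 4.53×10⁻³ Pa/m
Geostrophic balance (pressure-gradient force = Coriolis force):
V_g = (1/(fρ)) |∂P/∂n| = 4.53×10⁻³ / (1.44×10⁻⁴ × 0.667) = 47.3 m/s
Converting: 47.3 m/s × 1.944 = 92 knots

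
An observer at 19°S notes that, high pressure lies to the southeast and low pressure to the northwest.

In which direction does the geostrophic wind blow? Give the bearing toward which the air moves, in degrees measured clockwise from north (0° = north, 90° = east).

The pressure-gradient force points toward the northwest (bearing 315°).
Geostrophic balance: in the Southern Hemisphere the Coriolis force deflects motion to the left, so the geostrophic wind blows 90° to the left of the pressure-gradient force (low pressure on the right).
Rotating 315° by 90° counterclockwise gives 225° — the wind blows toward the southwest.

225°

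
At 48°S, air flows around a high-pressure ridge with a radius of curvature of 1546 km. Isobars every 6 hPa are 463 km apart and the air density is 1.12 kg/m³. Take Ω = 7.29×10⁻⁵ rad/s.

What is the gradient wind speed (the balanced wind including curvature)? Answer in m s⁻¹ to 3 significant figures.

11.5 m s⁻¹

Coriolis parameter at 48°S:
f = 2Ω sin φ = 2 × 7.29×10⁻⁵ × sin 48° = 1.08×10⁻⁴ s⁻¹
Pressure gradient: |∂P/∂n| = 600 Pa / 463000 m = 1.30×10⁻³ Pa/m
Geostrophic speed: V_g = |∂P/∂n|/(fρ) = 1.30×10⁻³/(1.08×10⁻⁴ × 1.12) = 10.7 m/s
Around a high, pressure-gradient force acts outward with centrifugal, so Coriolis balances both:
fV = (1/ρ)|∂P/∂n| + V²/R  →  V² − fR·V + fR·V_g = 0
With fR = 1.08×10⁻⁴ × 1546×10³ m = 168 m/s:
V = [fR − √((fR)² − 4 fR V_g)]/2 = [168 − √(168² − 4×168×10.7)]/2 = 11.5 m/s
Supergeostrophic (V > V_g = 10.7 m/s), as expected around a high.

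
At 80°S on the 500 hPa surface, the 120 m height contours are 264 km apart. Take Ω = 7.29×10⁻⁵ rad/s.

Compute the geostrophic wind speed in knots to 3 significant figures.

60.4 knots

Coriolis parameter at 80°S:
f = 2Ω sin φ = 2 × 7.29×10⁻⁵ × sin 80° = 1.44×10⁻⁴ s⁻¹
Height gradient: |∂Z/∂n| = 120 m / 264000 m = 4.55×10⁻⁴
On a pressure surface, geostrophic balance gives V_g = (g/f)|∂Z/∂n|:
V_g = 9.81 × 4.55×10⁻⁴ / 1.44×10⁻⁴ = 31.1 m/s
Converting: 31.1 m/s × 1.944 = 60.4 knots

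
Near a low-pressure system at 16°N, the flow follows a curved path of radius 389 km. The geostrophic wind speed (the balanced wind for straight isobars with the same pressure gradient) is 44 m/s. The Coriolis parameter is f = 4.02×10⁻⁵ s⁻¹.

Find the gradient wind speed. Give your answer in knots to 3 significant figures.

Around a low, centrifugal force acts outward with Coriolis, so pressure-gradient force balances both:
(1/ρ)|∂P/∂n| = fV + V²/R  →  V² + fR·V − fR·V_g = 0
With fR = 4.02×10⁻⁵ × 389×10³ m = 15.6 m/s:
V = [−fR + √((fR)² + 4 fR V_g)]/2 = [−15.6 + √(15.6² + 4×15.6×44)]/2 = 19.6 m/s
Subgeostrophic (V < V_g = 44 m/s), as expected around a low.
Converting: 19.6 m/s × 1.944 = 38.0 knots

38.0 knots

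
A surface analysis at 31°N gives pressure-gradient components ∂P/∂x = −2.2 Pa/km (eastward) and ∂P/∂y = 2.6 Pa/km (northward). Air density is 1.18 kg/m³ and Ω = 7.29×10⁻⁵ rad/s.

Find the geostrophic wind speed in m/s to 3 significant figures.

Coriolis parameter at 31°N:
f = 2Ω sin φ = 2 × 7.29×10⁻⁵ × sin 31° = 7.51×10⁻⁵ s⁻¹
Component geostrophic relations (x east, y north):
u_g = −(1/(fρ)) ∂P/∂y,  v_g = (1/(fρ)) ∂P/∂x
u_g = −(2.6×10⁻³)/(7.51×10⁻⁵ × 1.18) = −29.3 m/s;  v_g = (−2.2×10⁻³)/(7.51×10⁻⁵ × 1.18) = −24.8 m/s
|V_g| = √(u_g² + v_g²) = 38.4 m/s

38.4 m/s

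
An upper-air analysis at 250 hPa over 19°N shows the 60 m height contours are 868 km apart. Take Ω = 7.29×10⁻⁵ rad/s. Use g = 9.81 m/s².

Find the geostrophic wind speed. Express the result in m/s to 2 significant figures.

14 m/s

Coriolis parameter at 19°N:
f = 2Ω sin φ = 2 × 7.29×10⁻⁵ × sin 19° = 4.75×10⁻⁵ s⁻¹
Height gradient: |∂Z/∂n| = 60 m / 868000 m = 6.91×10⁻⁵
On a pressure surface, geostrophic balance gives V_g = (g/f)|∂Z/∂n|:
V_g = 9.81 × 6.91×10⁻⁵ / 4.75×10⁻⁵ = 14.3 m/s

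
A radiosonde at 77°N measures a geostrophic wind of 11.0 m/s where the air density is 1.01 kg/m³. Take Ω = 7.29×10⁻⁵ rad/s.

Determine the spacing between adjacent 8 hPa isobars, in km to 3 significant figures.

507 km

Coriolis parameter at 77°N:
f = 2Ω sin φ = 2 × 7.29×10⁻⁵ × sin 77° = 1.42×10⁻⁴ s⁻¹
Geostrophic balance rearranged: |∂P/∂n| = f ρ V_g
|∂P/∂n| = 1.42×10⁻⁴ × 1.01 × 11.0 = 1.58×10⁻³ Pa/m
Isobar spacing: Δn = ΔP/|∂P/∂n| = 800 Pa / 1.58×10⁻³ Pa/m = 506868 m ≈ 507 km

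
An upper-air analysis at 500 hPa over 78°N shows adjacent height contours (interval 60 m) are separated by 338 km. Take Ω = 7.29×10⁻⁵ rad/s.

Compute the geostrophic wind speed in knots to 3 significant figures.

23.7 knots

Coriolis parameter at 78°N:
f = 2Ω sin φ = 2 × 7.29×10⁻⁵ × sin 78° = 1.43×10⁻⁴ s⁻¹
Height gradient: |∂Z/∂n| = 60 m / 338000 m = 1.78×10⁻⁴
On a pressure surface, geostrophic balance gives V_g = (g/f)|∂Z/∂n|:
V_g = 9.81 × 1.78×10⁻⁴ / 1.43×10⁻⁴ = 12.2 m/s
Converting: 12.2 m/s × 1.944 = 23.7 knots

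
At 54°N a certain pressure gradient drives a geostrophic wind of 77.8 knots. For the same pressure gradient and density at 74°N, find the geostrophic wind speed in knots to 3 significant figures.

With the same pressure gradient and density, V_g ∝ 1/f ∝ 1/sin φ.
V₂ = V₁ · sin φ₁ / sin φ₂ = 77.8 × sin 54° / sin 74°
V₂ = 77.8 × 0.8090/0.9613 = 65.5 knots

65.5 knots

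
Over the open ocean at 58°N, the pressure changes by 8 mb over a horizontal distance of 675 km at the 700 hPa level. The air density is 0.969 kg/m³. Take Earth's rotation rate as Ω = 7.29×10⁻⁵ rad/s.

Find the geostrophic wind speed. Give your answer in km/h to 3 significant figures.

Coriolis parameter at 58°N:
f = 2Ω sin φ = 2 × 7.29×10⁻⁵ × sin 58° = 1.24×10⁻⁴ s⁻¹
Pressure gradient: |∂P/∂n| = 800 Pa / 675000 m = 1.19×10⁻³ Pa/m
Geostrophic balance (pressure-gradient force = Coriolis force):
V_g = (1/(fρ)) |∂P/∂n| = 1.19×10⁻³ / (1.24×10⁻⁴ × 0.969) = 9.89 m/s
Converting: 9.89 m/s × 3.6 = 35.6 km/h

35.6 km/h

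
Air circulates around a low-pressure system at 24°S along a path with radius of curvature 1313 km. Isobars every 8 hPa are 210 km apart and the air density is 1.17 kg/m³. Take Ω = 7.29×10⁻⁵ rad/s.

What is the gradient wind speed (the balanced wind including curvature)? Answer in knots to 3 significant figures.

Coriolis parameter at 24°S:
f = 2Ω sin φ = 2 × 7.29×10⁻⁵ × sin 24° = 5.93×10⁻⁵ s⁻¹
Pressure gradient: |∂P/∂n| = 800 Pa / 210000 m = 3.81×10⁻³ Pa/m
Geostrophic speed: V_g = |∂P/∂n|/(fρ) = 3.81×10⁻³/(5.93×10⁻⁵ × 1.17) = 54.9 m/s
Around a low, centrifugal force acts outward with Coriolis, so pressure-gradient force balances both:
(1/ρ)|∂P/∂n| = fV + V²/R  →  V² + fR·V − fR·V_g = 0
With fR = 5.93×10⁻⁵ × 1313×10³ m = 77.9 m/s:
V = [−fR + √((fR)² + 4 fR V_g)]/2 = [−77.9 + √(77.9² + 4×77.9×54.9)]/2 = 37.2 m/s
Subgeostrophic (V < V_g = 54.9 m/s), as expected around a low.
Converting: 37.2 m/s × 1.944 = 72.2 knots

72.2 knots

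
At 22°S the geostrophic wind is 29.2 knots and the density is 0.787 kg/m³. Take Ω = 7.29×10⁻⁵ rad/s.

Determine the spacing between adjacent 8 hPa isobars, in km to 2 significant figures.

1200 km

Coriolis parameter at 22°S:
f = 2Ω sin φ = 2 × 7.29×10⁻⁵ × sin 22° = 5.46×10⁻⁵ s⁻¹
Wind speed in SI: 29.2 knots = 15.0 m/s
Geostrophic balance rearranged: |∂P/∂n| = f ρ V_g
|∂P/∂n| = 5.46×10⁻⁵ × 0.787 × 15.0 = 6.46×10⁻⁴ Pa/m
Isobar spacing: Δn = ΔP/|∂P/∂n| = 800 Pa / 6.46×10⁻⁴ Pa/m = 1238972 m ≈ 1200 km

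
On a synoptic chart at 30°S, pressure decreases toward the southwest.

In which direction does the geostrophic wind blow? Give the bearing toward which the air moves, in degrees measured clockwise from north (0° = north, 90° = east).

135°

The pressure-gradient force points toward the southwest (bearing 225°).
Geostrophic balance: in the Southern Hemisphere the Coriolis force deflects motion to the left, so the geostrophic wind blows 90° to the left of the pressure-gradient force (low pressure on the right).
Rotating 225° by 90° counterclockwise gives 135° — the wind blows toward the southeast.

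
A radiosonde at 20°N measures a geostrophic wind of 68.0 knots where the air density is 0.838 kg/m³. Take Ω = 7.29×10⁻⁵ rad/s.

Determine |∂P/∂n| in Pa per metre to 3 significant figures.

Coriolis parameter at 20°N:
f = 2Ω sin φ = 2 × 7.29×10⁻⁵ × sin 20° = 4.99×10⁻⁵ s⁻¹
Wind speed in SI: 68.0 knots = 35.0 m/s
Geostrophic balance rearranged: |∂P/∂n| = f ρ V_g
|∂P/∂n| = 4.99×10⁻⁵ × 0.838 × 35.0 = 1.46×10⁻³ Pa/m

1.46×10⁻³ Pa/m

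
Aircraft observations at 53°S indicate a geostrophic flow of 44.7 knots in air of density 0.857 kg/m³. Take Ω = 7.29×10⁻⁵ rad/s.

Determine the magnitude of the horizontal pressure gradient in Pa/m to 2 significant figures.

2.3×10⁻³ Pa/m

Coriolis parameter at 53°S:
f = 2Ω sin φ = 2 × 7.29×10⁻⁵ × sin 53° = 1.16×10⁻⁴ s⁻¹
Wind speed in SI: 44.7 knots = 23.0 m/s
Geostrophic balance rearranged: |∂P/∂n| = f ρ V_g
|∂P/∂n| = 1.16×10⁻⁴ × 0.857 × 23.0 = 2.29×10⁻³ Pa/m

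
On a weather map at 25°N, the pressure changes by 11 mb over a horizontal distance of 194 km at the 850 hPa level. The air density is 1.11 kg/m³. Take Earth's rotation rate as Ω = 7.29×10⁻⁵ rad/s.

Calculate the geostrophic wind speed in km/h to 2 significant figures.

300 km/h

Coriolis parameter at 25°N:
f = 2Ω sin φ = 2 × 7.29×10⁻⁵ × sin 25° = 6.16×10⁻⁵ s⁻¹
Pressure gradient: |∂P/∂n| = 1100 Pa / 194000 m = 5.67×10⁻³ Pa/m
Geostrophic balance (pressure-gradient force = Coriolis force):
V_g = (1/(fρ)) |∂P/∂n| = 5.67×10⁻³ / (6.16×10⁻⁵ × 1.11) = 82.9 m/s
Converting: 82.9 m/s × 3.6 = 300 km/h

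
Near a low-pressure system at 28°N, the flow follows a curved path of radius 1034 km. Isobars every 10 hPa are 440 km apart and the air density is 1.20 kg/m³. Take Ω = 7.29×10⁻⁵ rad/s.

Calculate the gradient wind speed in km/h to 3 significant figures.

Coriolis parameter at 28°N:
f = 2Ω sin φ = 2 × 7.29×10⁻⁵ × sin 28° = 6.84×10⁻⁵ s⁻¹
Pressure gradient: |∂P/∂n| = 1000 Pa / 440000 m = 2.27×10⁻³ Pa/m
Geostrophic speed: V_g = |∂P/∂n|/(fρ) = 2.27×10⁻³/(6.84×10⁻⁵ × 1.20) = 27.7 m/s
Around a low, centrifugal force acts outward with Coriolis, so pressure-gradient force balances both:
(1/ρ)|∂P/∂n| = fV + V²/R  →  V² + fR·V − fR·V_g = 0
With fR = 6.84×10⁻⁵ × 1034×10³ m = 70.8 m/s:
V = [−fR + √((fR)² + 4 fR V_g)]/2 = [−70.8 + √(70.8² + 4×70.8×27.7)]/2 = 21.3 m/s
Subgeostrophic (V < V_g = 27.7 m/s), as expected around a low.
Converting: 21.3 m/s × 3.6 = 76.6 km/h

76.6 km/h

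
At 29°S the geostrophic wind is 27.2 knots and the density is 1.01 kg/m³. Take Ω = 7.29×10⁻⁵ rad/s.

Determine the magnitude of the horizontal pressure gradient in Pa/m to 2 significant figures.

1.0×10⁻³ Pa/m

Coriolis parameter at 29°S:
f = 2Ω sin φ = 2 × 7.29×10⁻⁵ × sin 29° = 7.07×10⁻⁵ s⁻¹
Wind speed in SI: 27.2 knots = 14.0 m/s
Geostrophic balance rearranged: |∂P/∂n| = f ρ V_g
|∂P/∂n| = 7.07×10⁻⁵ × 1.01 × 14.0 = 9.99×10⁻⁴ Pa/m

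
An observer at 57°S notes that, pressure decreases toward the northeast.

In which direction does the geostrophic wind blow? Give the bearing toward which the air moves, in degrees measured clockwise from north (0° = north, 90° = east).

The pressure-gradient force points toward the northeast (bearing 045°).
Geostrophic balance: in the Southern Hemisphere the Coriolis force deflects motion to the left, so the geostrophic wind blows 90° to the left of the pressure-gradient force (low pressure on the right).
Rotating 045° by 90° counterclockwise gives 315° — the wind blows toward the northwest.

315°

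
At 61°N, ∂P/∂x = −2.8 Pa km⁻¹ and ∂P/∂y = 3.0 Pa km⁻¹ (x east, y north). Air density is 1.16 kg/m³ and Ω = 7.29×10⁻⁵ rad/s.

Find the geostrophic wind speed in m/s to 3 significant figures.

Coriolis parameter at 61°N:
f = 2Ω sin φ = 2 × 7.29×10⁻⁵ × sin 61° = 1.28×10⁻⁴ s⁻¹
Component geostrophic relations (x east, y north):
u_g = −(1/(fρ)) ∂P/∂y,  v_g = (1/(fρ)) ∂P/∂x
u_g = −(3.0×10⁻³)/(1.28×10⁻⁴ × 1.16) = −20.3 m/s;  v_g = (−2.8×10⁻³)/(1.28×10⁻⁴ × 1.16) = −18.9 m/s
|V_g| = √(u_g² + v_g²) = 27.7 m/s

27.7 m/s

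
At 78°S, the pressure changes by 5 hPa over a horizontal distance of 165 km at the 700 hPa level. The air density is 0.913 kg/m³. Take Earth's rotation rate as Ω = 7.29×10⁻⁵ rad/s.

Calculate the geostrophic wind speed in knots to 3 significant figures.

45.2 knots

Coriolis parameter at 78°S:
f = 2Ω sin φ = 2 × 7.29×10⁻⁵ × sin 78° = 1.43×10⁻⁴ s⁻¹
Pressure gradient: |∂P/∂n| = 500 Pa / 165000 m = 3.03×10⁻³ Pa/m
Geostrophic balance (pressure-gradient force = Coriolis force):
V_g = (1/(fρ)) |∂P/∂n| = 3.03×10⁻³ / (1.43×10⁻⁴ × 0.913) = 23.3 m/s
Converting: 23.3 m/s × 1.944 = 45.2 knots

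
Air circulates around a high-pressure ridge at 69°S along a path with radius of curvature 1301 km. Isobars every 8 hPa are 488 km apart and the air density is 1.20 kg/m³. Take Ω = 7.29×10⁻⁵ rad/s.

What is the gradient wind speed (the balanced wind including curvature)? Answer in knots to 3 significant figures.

20.8 knots

Coriolis parameter at 69°S:
f = 2Ω sin φ = 2 × 7.29×10⁻⁵ × sin 69° = 1.36×10⁻⁴ s⁻¹
Pressure gradient: |∂P/∂n| = 800 Pa / 488000 m = 1.64×10⁻³ Pa/m
Geostrophic speed: V_g = |∂P/∂n|/(fρ) = 1.64×10⁻³/(1.36×10⁻⁴ × 1.20) = 10.0 m/s
Around a high, pressure-gradient force acts outward with centrifugal, so Coriolis balances both:
fV = (1/ρ)|∂P/∂n| + V²/R  →  V² − fR·V + fR·V_g = 0
With fR = 1.36×10⁻⁴ × 1301×10³ m = 177 m/s:
V = [fR − √((fR)² − 4 fR V_g)]/2 = [177 − √(177² − 4×177×10)]/2 = 10.7 m/s
Supergeostrophic (V > V_g = 10 m/s), as expected around a high.
Converting: 10.7 m/s × 1.944 = 20.8 knots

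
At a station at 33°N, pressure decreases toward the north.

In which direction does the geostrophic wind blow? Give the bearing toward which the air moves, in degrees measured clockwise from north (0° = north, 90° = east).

090°

The pressure-gradient force points toward the north (bearing 000°).
Geostrophic balance: in the Northern Hemisphere the Coriolis force deflects motion to the right, so the geostrophic wind blows 90° to the right of the pressure-gradient force (low pressure on the left).
Rotating 000° by 90° clockwise gives 090° — the wind blows toward the east.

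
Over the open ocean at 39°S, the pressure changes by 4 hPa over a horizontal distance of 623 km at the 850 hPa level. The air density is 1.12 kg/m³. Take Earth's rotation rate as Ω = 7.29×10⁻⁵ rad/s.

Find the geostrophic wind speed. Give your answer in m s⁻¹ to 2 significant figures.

Coriolis parameter at 39°S:
f = 2Ω sin φ = 2 × 7.29×10⁻⁵ × sin 39° = 9.18×10⁻⁵ s⁻¹
Pressure gradient: |∂P/∂n| = 400 Pa / 623000 m = 6.42×10⁻⁴ Pa/m
Geostrophic balance (pressure-gradient force = Coriolis force):
V_g = (1/(fρ)) |∂P/∂n| = 6.42×10⁻⁴ / (9.18×10⁻⁵ × 1.12) = 6.25 m/s

6.2 m s⁻¹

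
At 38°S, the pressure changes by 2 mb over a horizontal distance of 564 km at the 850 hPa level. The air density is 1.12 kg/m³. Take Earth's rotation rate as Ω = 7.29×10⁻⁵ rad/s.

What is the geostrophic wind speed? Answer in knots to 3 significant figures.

6.86 knots

Coriolis parameter at 38°S:
f = 2Ω sin φ = 2 × 7.29×10⁻⁵ × sin 38° = 8.98×10⁻⁵ s⁻¹
Pressure gradient: |∂P/∂n| = 200 Pa / 564000 m = 3.55×10⁻⁴ Pa/m
Geostrophic balance (pressure-gradient force = Coriolis force):
V_g = (1/(fρ)) |∂P/∂n| = 3.55×10⁻⁴ / (8.98×10⁻⁵ × 1.12) = 3.53 m/s
Converting: 3.53 m/s × 1.944 = 6.86 knots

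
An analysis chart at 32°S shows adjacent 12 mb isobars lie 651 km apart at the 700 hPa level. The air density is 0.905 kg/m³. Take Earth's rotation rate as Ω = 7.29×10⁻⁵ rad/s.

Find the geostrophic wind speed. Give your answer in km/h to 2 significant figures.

Coriolis parameter at 32°S:
f = 2Ω sin φ = 2 × 7.29×10⁻⁵ × sin 32° = 7.73×10⁻⁵ s⁻¹
Pressure gradient: |∂P/∂n| = 1200 Pa / 651000 m = 1.84×10⁻³ Pa/m
Geostrophic balance (pressure-gradient force = Coriolis force):
V_g = (1/(fρ)) |∂P/∂n| = 1.84×10⁻³ / (7.73×10⁻⁵ × 0.905) = 26.4 m/s
Converting: 26.4 m/s × 3.6 = 95 km/h

95 km/h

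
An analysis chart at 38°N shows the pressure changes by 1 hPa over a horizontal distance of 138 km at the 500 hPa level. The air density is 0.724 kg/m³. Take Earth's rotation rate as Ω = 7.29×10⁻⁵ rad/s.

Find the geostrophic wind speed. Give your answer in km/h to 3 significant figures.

40.1 km/h

Coriolis parameter at 38°N:
f = 2Ω sin φ = 2 × 7.29×10⁻⁵ × sin 38° = 8.98×10⁻⁵ s⁻¹
Pressure gradient: |∂P/∂n| = 100 Pa / 138000 m = 7.25×10⁻⁴ Pa/m
Geostrophic balance (pressure-gradient force = Coriolis force):
V_g = (1/(fρ)) |∂P/∂n| = 7.25×10⁻⁴ / (8.98×10⁻⁵ × 0.724) = 11.2 m/s
Converting: 11.2 m/s × 3.6 = 40.1 km/h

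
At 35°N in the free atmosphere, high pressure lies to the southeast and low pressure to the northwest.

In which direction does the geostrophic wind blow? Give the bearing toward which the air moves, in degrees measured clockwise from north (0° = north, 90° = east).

The pressure-gradient force points toward the northwest (bearing 315°).
Geostrophic balance: in the Northern Hemisphere the Coriolis force deflects motion to the right, so the geostrophic wind blows 90° to the right of the pressure-gradient force (low pressure on the left).
Rotating 315° by 90° clockwise gives 045° — the wind blows toward the northeast.

045°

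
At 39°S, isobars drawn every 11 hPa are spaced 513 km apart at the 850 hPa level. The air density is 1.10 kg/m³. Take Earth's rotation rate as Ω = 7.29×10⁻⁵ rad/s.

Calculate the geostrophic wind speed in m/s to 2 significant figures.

Coriolis parameter at 39°S:
f = 2Ω sin φ = 2 × 7.29×10⁻⁵ × sin 39° = 9.18×10⁻⁵ s⁻¹
Pressure gradient: |∂P/∂n| = 1100 Pa / 513000 m = 2.14×10⁻³ Pa/m
Geostrophic balance (pressure-gradient force = Coriolis force):
V_g = (1/(fρ)) |∂P/∂n| = 2.14×10⁻³ / (9.18×10⁻⁵ × 1.10) = 21.2 m/s

21 m/s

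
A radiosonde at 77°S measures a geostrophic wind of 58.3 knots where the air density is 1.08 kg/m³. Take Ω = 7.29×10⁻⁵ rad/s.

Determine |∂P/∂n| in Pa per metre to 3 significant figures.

4.60×10⁻³ Pa/m

Coriolis parameter at 77°S:
f = 2Ω sin φ = 2 × 7.29×10⁻⁵ × sin 77° = 1.42×10⁻⁴ s⁻¹
Wind speed in SI: 58.3 knots = 30.0 m/s
Geostrophic balance rearranged: |∂P/∂n| = f ρ V_g
|∂P/∂n| = 1.42×10⁻⁴ × 1.08 × 30.0 = 4.60×10⁻³ Pa/m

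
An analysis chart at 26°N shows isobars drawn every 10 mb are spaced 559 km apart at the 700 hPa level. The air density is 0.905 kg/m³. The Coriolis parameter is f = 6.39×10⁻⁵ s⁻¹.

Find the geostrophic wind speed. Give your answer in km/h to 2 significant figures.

110 km/h

Pressure gradient: |∂P/∂n| = 1000 Pa / 559000 m = 1.79×10⁻³ Pa/m
Geostrophic balance (pressure-gradient force = Coriolis force):
V_g = (1/(fρ)) |∂P/∂n| = 1.79×10⁻³ / (6.39×10⁻⁵ × 0.905) = 30.9 m/s
Converting: 30.9 m/s × 3.6 = 110 km/h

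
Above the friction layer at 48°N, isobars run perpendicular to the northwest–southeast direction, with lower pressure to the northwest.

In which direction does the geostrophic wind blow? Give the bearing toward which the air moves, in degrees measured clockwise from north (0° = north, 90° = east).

045°

The pressure-gradient force points toward the northwest (bearing 315°).
Geostrophic balance: in the Northern Hemisphere the Coriolis force deflects motion to the right, so the geostrophic wind blows 90° to the right of the pressure-gradient force (low pressure on the left).
Rotating 315° by 90° clockwise gives 045° — the wind blows toward the northeast.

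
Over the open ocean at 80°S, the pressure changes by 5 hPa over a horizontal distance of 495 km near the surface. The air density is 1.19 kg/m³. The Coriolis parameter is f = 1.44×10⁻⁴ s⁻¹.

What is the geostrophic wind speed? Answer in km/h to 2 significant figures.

Pressure gradient: |∂P/∂n| = 500 Pa / 495000 m = 1.01×10⁻³ Pa/m
Geostrophic balance (pressure-gradient force = Coriolis force):
V_g = (1/(fρ)) |∂P/∂n| = 1.01×10⁻³ / (1.44×10⁻⁴ × 1.19) = 5.89 m/s
Converting: 5.89 m/s × 3.6 = 21 km/h

21 km/h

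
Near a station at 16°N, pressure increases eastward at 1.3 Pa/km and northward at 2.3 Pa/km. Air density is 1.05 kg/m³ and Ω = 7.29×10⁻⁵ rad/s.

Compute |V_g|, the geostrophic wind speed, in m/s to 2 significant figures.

Coriolis parameter at 16°N:
f = 2Ω sin φ = 2 × 7.29×10⁻⁵ × sin 16° = 4.02×10⁻⁵ s⁻¹
Component geostrophic relations (x east, y north):
u_g = −(1/(fρ)) ∂P/∂y,  v_g = (1/(fρ)) ∂P/∂x
u_g = −(2.3×10⁻³)/(4.02×10⁻⁵ × 1.05) = −54.5 m/s;  v_g = (1.3×10⁻³)/(4.02×10⁻⁵ × 1.05) = 30.8 m/s
|V_g| = √(u_g² + v_g²) = 62.6 m/s

63 m/s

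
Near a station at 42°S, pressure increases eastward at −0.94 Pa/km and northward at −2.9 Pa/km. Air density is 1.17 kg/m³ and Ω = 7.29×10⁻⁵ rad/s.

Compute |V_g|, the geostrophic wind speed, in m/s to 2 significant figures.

27 m/s

Coriolis parameter at 42°S:
f = 2Ω sin φ = 2 × 7.29×10⁻⁵ × sin 42° = 9.76×10⁻⁵ s⁻¹
In the Southern Hemisphere f is negative: f = −9.76×10⁻⁵ s⁻¹.
Component geostrophic relations (x east, y north):
u_g = −(1/(fρ)) ∂P/∂y,  v_g = (1/(fρ)) ∂P/∂x
u_g = −(−2.9×10⁻³)/(−9.76×10⁻⁵ × 1.17) = −25.4 m/s;  v_g = (−0.94×10⁻³)/(−9.76×10⁻⁵ × 1.17) = 8.24 m/s
|V_g| = √(u_g² + v_g²) = 26.7 m/s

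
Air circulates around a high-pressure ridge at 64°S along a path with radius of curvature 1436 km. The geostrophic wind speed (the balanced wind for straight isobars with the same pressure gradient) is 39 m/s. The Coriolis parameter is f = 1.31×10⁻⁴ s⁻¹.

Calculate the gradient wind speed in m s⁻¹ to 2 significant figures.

Around a high, pressure-gradient force acts outward with centrifugal, so Coriolis balances both:
fV = (1/ρ)|∂P/∂n| + V²/R  →  V² − fR·V + fR·V_g = 0
With fR = 1.31×10⁻⁴ × 1436×10³ m = 188 m/s:
V = [fR − √((fR)² − 4 fR V_g)]/2 = [188 − √(188² − 4×188×39)]/2 = 55.2 m/s
Supergeostrophic (V > V_g = 39 m/s), as expected around a high.

55 m s⁻¹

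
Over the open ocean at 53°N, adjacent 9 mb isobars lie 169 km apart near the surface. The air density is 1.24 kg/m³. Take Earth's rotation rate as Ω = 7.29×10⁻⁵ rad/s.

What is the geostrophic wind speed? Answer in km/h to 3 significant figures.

Coriolis parameter at 53°N:
f = 2Ω sin φ = 2 × 7.29×10⁻⁵ × sin 53° = 1.16×10⁻⁴ s⁻¹
Pressure gradient: |∂P/∂n| = 900 Pa / 169000 m = 5.33×10⁻³ Pa/m
Geostrophic balance (pressure-gradient force = Coriolis force):
V_g = (1/(fρ)) |∂P/∂n| = 5.33×10⁻³ / (1.16×10⁻⁴ × 1.24) = 36.9 m/s
Converting: 36.9 m/s × 3.6 = 133 km/h

133 km/h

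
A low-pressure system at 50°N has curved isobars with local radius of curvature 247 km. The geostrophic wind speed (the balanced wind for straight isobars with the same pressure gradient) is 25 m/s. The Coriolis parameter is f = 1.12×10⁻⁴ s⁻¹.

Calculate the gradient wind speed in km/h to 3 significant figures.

Around a low, centrifugal force acts outward with Coriolis, so pressure-gradient force balances both:
(1/ρ)|∂P/∂n| = fV + V²/R  →  V² + fR·V − fR·V_g = 0
With fR = 1.12×10⁻⁴ × 247×10³ m = 27.7 m/s:
V = [−fR + √((fR)² + 4 fR V_g)]/2 = [−27.7 + √(27.7² + 4×27.7×25)]/2 = 15.9 m/s
Subgeostrophic (V < V_g = 25 m/s), as expected around a low.
Converting: 15.9 m/s × 3.6 = 57.2 km/h

57.2 km/h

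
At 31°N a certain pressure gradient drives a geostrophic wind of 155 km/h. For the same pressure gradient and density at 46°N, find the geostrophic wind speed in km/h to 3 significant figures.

111 km/h

With the same pressure gradient and density, V_g ∝ 1/f ∝ 1/sin φ.
V₂ = V₁ · sin φ₁ / sin φ₂ = 155 × sin 31° / sin 46°
V₂ = 155 × 0.5150/0.7193 = 111 km/h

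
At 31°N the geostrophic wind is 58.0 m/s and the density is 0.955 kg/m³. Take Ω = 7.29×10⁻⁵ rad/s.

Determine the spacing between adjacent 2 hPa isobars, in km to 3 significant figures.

48.1 km

Coriolis parameter at 31°N:
f = 2Ω sin φ = 2 × 7.29×10⁻⁵ × sin 31° = 7.51×10⁻⁵ s⁻¹
Geostrophic balance rearranged: |∂P/∂n| = f ρ V_g
|∂P/∂n| = 7.51×10⁻⁵ × 0.955 × 58.0 = 4.16×10⁻³ Pa/m
Isobar spacing: Δn = ΔP/|∂P/∂n| = 200 Pa / 4.16×10⁻³ Pa/m = 48084 m ≈ 48.1 km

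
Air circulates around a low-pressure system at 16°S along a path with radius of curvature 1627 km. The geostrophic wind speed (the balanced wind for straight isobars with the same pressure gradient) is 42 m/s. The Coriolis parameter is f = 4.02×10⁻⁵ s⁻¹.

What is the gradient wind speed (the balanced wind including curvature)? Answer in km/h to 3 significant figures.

105 km/h

Around a low, centrifugal force acts outward with Coriolis, so pressure-gradient force balances both:
(1/ρ)|∂P/∂n| = fV + V²/R  →  V² + fR·V − fR·V_g = 0
With fR = 4.02×10⁻⁵ × 1627×10³ m = 65.4 m/s:
V = [−fR + √((fR)² + 4 fR V_g)]/2 = [−65.4 + √(65.4² + 4×65.4×42)]/2 = 29.1 m/s
Subgeostrophic (V < V_g = 42 m/s), as expected around a low.
Converting: 29.1 m/s × 3.6 = 105 km/h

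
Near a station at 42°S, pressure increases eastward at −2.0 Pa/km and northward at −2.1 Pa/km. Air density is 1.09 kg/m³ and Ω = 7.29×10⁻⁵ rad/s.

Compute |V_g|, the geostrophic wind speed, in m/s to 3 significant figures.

27.3 m/s

Coriolis parameter at 42°S:
f = 2Ω sin φ = 2 × 7.29×10⁻⁵ × sin 42° = 9.76×10⁻⁵ s⁻¹
In the Southern Hemisphere f is negative: f = −9.76×10⁻⁵ s⁻¹.
Component geostrophic relations (x east, y north):
u_g = −(1/(fρ)) ∂P/∂y,  v_g = (1/(fρ)) ∂P/∂x
u_g = −(−2.1×10⁻³)/(−9.76×10⁻⁵ × 1.09) = −19.7 m/s;  v_g = (−2.0×10⁻³)/(−9.76×10⁻⁵ × 1.09) = 18.8 m/s
|V_g| = √(u_g² + v_g²) = 27.3 m/s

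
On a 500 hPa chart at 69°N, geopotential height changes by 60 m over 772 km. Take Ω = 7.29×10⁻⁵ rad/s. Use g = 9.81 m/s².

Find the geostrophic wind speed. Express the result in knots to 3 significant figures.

Coriolis parameter at 69°N:
f = 2Ω sin φ = 2 × 7.29×10⁻⁵ × sin 69° = 1.36×10⁻⁴ s⁻¹
Height gradient: |∂Z/∂n| = 60 m / 772000 m = 7.77×10⁻⁵
On a pressure surface, geostrophic balance gives V_g = (g/f)|∂Z/∂n|:
V_g = 9.81 × 7.77×10⁻⁵ / 1.36×10⁻⁴ = 5.60 m/s
Converting: 5.60 m/s × 1.944 = 10.9 knots

10.9 knots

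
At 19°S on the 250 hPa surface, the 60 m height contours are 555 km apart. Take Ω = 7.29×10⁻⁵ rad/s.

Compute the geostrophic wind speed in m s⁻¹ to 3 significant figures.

Coriolis parameter at 19°S:
f = 2Ω sin φ = 2 × 7.29×10⁻⁵ × sin 19° = 4.75×10⁻⁵ s⁻¹
Height gradient: |∂Z/∂n| = 60 m / 555000 m = 1.08×10⁻⁴
On a pressure surface, geostrophic balance gives V_g = (g/f)|∂Z/∂n|:
V_g = 9.81 × 1.08×10⁻⁴ / 4.75×10⁻⁵ = 22.3 m/s

22.3 m s⁻¹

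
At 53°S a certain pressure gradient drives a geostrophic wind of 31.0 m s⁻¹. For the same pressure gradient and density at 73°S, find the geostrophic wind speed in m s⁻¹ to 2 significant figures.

With the same pressure gradient and density, V_g ∝ 1/f ∝ 1/sin φ.
V₂ = V₁ · sin φ₁ / sin φ₂ = 31.0 × sin 53° / sin 73°
V₂ = 31.0 × 0.7986/0.9563 = 26 m s⁻¹

26 m s⁻¹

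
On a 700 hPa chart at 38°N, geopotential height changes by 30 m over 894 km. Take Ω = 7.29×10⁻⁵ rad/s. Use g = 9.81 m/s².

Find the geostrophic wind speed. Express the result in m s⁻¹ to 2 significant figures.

3.7 m s⁻¹

Coriolis parameter at 38°N:
f = 2Ω sin φ = 2 × 7.29×10⁻⁵ × sin 38° = 8.98×10⁻⁵ s⁻¹
Height gradient: |∂Z/∂n| = 30 m / 894000 m = 3.36×10⁻⁵
On a pressure surface, geostrophic balance gives V_g = (g/f)|∂Z/∂n|:
V_g = 9.81 × 3.36×10⁻⁵ / 8.98×10⁻⁵ = 3.67 m/s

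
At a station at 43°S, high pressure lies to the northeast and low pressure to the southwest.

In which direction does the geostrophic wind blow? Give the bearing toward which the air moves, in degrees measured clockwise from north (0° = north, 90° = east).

The pressure-gradient force points toward the southwest (bearing 225°).
Geostrophic balance: in the Southern Hemisphere the Coriolis force deflects motion to the left, so the geostrophic wind blows 90° to the left of the pressure-gradient force (low pressure on the right).
Rotating 225° by 90° counterclockwise gives 135° — the wind blows toward the southeast.

135°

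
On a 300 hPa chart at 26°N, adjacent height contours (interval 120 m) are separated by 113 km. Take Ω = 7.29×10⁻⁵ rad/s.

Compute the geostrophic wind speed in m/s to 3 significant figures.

163 m/s

Coriolis parameter at 26°N:
f = 2Ω sin φ = 2 × 7.29×10⁻⁵ × sin 26° = 6.39×10⁻⁵ s⁻¹
Height gradient: |∂Z/∂n| = 120 m / 113000 m = 1.06×10⁻³
On a pressure surface, geostrophic balance gives V_g = (g/f)|∂Z/∂n|:
V_g = 9.81 × 1.06×10⁻³ / 6.39×10⁻⁵ = 163 m/s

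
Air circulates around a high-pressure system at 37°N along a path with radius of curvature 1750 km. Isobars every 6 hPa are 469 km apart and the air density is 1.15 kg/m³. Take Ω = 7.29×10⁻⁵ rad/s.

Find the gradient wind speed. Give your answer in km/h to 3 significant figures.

Coriolis parameter at 37°N:
f = 2Ω sin φ = 2 × 7.29×10⁻⁵ × sin 37° = 8.77×10⁻⁵ s⁻¹
Pressure gradient: |∂P/∂n| = 600 Pa / 469000 m = 1.28×10⁻³ Pa/m
Geostrophic speed: V_g = |∂P/∂n|/(fρ) = 1.28×10⁻³/(8.77×10⁻⁵ × 1.15) = 12.7 m/s
Around a high, pressure-gradient force acts outward with centrifugal, so Coriolis balances both:
fV = (1/ρ)|∂P/∂n| + V²/R  →  V² − fR·V + fR·V_g = 0
With fR = 8.77×10⁻⁵ × 1750×10³ m = 154 m/s:
V = [fR − √((fR)² − 4 fR V_g)]/2 = [154 − √(154² − 4×154×12.7)]/2 = 13.9 m/s
Supergeostrophic (V > V_g = 12.7 m/s), as expected around a high.
Converting: 13.9 m/s × 3.6 = 50.2 km/h

50.2 km/h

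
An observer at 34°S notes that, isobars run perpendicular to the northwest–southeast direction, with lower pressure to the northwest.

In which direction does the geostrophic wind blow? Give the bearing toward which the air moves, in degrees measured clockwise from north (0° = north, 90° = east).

225°

The pressure-gradient force points toward the northwest (bearing 315°).
Geostrophic balance: in the Southern Hemisphere the Coriolis force deflects motion to the left, so the geostrophic wind blows 90° to the left of the pressure-gradient force (low pressure on the right).
Rotating 315° by 90° counterclockwise gives 225° — the wind blows toward the southwest.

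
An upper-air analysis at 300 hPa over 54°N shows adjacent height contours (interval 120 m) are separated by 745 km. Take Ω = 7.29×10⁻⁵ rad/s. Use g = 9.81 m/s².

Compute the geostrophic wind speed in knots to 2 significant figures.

Coriolis parameter at 54°N:
f = 2Ω sin φ = 2 × 7.29×10⁻⁵ × sin 54° = 1.18×10⁻⁴ s⁻¹
Height gradient: |∂Z/∂n| = 120 m / 745000 m = 1.61×10⁻⁴
On a pressure surface, geostrophic balance gives V_g = (g/f)|∂Z/∂n|:
V_g = 9.81 × 1.61×10⁻⁴ / 1.18×10⁻⁴ = 13.4 m/s
Converting: 13.4 m/s × 1.944 = 26 knots

26 knots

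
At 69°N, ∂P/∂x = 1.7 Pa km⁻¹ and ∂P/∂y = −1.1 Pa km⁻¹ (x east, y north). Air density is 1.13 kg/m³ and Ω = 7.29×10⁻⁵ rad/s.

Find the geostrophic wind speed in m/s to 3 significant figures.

13.2 m/s

Coriolis parameter at 69°N:
f = 2Ω sin φ = 2 × 7.29×10⁻⁵ × sin 69° = 1.36×10⁻⁴ s⁻¹
Component geostrophic relations (x east, y north):
u_g = −(1/(fρ)) ∂P/∂y,  v_g = (1/(fρ)) ∂P/∂x
u_g = −(−1.1×10⁻³)/(1.36×10⁻⁴ × 1.13) = 7.15 m/s;  v_g = (1.7×10⁻³)/(1.36×10⁻⁴ × 1.13) = 11.1 m/s
|V_g| = √(u_g² + v_g²) = 13.2 m/s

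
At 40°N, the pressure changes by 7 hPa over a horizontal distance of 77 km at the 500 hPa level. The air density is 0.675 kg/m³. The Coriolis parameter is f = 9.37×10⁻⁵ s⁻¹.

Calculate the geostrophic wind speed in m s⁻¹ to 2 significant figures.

140 m s⁻¹

Pressure gradient: |∂P/∂n| = 700 Pa / 77000 m = 9.09×10⁻³ Pa/m
Geostrophic balance (pressure-gradient force = Coriolis force):
V_g = (1/(fρ)) |∂P/∂n| = 9.09×10⁻³ / (9.37×10⁻⁵ × 0.675) = 144 m/s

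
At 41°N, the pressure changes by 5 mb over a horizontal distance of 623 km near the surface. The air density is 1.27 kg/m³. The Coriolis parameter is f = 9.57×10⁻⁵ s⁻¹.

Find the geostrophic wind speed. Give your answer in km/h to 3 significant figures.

Pressure gradient: |∂P/∂n| = 500 Pa / 623000 m = 8.03×10⁻⁴ Pa/m
Geostrophic balance (pressure-gradient force = Coriolis force):
V_g = (1/(fρ)) |∂P/∂n| = 8.03×10⁻⁴ / (9.57×10⁻⁵ × 1.27) = 6.60 m/s
Converting: 6.60 m/s × 3.6 = 23.8 km/h

23.8 km/h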